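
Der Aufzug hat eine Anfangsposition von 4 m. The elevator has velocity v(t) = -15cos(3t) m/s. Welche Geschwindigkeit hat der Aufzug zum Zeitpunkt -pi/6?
Aus der Gleichung für die Geschwindigkeit v(t) = -15·cos(3·t), setzen wir t = -pi/6 ein und erhalten v = 0.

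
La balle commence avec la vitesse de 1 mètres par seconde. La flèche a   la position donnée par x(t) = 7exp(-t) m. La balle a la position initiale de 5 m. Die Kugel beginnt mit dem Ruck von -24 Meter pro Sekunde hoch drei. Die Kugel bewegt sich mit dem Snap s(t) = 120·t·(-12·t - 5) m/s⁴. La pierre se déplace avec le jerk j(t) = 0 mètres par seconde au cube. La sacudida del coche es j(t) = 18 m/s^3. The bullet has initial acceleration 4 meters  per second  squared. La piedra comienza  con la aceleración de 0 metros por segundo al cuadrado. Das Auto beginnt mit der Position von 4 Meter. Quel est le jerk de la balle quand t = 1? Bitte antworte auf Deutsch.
Wir müssen die Stammfunktion unserer Gleichung für den Snap s(t) = 120·t·(-12·t - 5) 1-mal finden. Durch Integration von dem Snap und Verwendung der Anfangsbedingung j(0) = -24, erhalten wir j(t) = -480·t^3 - 300·t^2 - 24. Aus der Gleichung für den Ruck j(t) = -480·t^3 - 300·t^2 - 24, setzen wir t = 1 ein und erhalten j = -804.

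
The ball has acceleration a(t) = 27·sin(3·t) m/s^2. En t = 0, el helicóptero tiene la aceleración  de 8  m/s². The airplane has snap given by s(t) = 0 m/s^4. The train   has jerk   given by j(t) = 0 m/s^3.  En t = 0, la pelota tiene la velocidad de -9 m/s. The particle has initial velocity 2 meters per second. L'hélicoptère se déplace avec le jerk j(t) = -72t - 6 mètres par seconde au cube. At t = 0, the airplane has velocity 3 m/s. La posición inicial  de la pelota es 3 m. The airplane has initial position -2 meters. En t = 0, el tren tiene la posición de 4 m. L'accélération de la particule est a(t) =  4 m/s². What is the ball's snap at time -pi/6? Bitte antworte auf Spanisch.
Debemos derivar nuestra ecuación de la aceleración a(t) = 27·sin(3·t) 2 veces. Derivando la aceleración, obtenemos la sacudida: j(t) = 81·cos(3·t). La derivada de la sacudida da el snap: s(t) = -243·sin(3·t). Tenemos el snap s(t) = -243·sin(3·t). Sustituyendo t = -pi/6: s(-pi/6) = 243.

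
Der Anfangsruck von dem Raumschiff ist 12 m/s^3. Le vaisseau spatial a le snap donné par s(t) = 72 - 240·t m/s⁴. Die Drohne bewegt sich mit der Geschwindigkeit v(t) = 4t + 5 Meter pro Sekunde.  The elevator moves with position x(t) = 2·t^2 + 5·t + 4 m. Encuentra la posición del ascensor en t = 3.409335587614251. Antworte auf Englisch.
From the given position equation x(t) = 2·t^2 + 5·t + 4, we substitute t = 3.409335587614251 to get x = 44.2938162360173.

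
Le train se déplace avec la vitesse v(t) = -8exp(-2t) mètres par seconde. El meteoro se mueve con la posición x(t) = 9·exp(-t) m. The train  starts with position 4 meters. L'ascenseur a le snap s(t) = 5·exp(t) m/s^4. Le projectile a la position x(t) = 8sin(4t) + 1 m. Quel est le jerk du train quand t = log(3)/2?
En partant de la vitesse v(t) = -8·exp(-2·t), nous prenons 2 dérivées. En dérivant la vitesse, nous obtenons l'accélération: a(t) = 16·exp(-2·t). En dérivant l'accélération, nous obtenons le jerk: j(t) = -32·exp(-2·t). En utilisant j(t) = -32·exp(-2·t) et en substituant t = log(3)/2, nous trouvons j = -32/3.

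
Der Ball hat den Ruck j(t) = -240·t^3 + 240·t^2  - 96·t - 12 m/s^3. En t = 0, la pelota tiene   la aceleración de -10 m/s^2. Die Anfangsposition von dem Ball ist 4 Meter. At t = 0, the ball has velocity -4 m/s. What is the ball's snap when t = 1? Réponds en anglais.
Starting from jerk j(t) = -240·t^3 + 240·t^2 - 96·t - 12, we take 1 derivative. Taking d/dt of j(t), we find s(t) = -720·t^2 + 480·t - 96. Using s(t) = -720·t^2 + 480·t - 96 and substituting t = 1, we find s = -336.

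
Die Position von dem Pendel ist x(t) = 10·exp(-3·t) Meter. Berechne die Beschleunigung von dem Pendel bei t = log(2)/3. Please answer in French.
Nous devons dériver notre équation de la position x(t) = 10·exp(-3·t) 2 fois. En prenant d/dt de x(t), nous trouvons v(t) = -30·exp(-3·t). En prenant d/dt de v(t), nous trouvons a(t) = 90·exp(-3·t). En utilisant a(t) = 90·exp(-3·t) et en substituant t = log(2)/3, nous trouvons a = 45.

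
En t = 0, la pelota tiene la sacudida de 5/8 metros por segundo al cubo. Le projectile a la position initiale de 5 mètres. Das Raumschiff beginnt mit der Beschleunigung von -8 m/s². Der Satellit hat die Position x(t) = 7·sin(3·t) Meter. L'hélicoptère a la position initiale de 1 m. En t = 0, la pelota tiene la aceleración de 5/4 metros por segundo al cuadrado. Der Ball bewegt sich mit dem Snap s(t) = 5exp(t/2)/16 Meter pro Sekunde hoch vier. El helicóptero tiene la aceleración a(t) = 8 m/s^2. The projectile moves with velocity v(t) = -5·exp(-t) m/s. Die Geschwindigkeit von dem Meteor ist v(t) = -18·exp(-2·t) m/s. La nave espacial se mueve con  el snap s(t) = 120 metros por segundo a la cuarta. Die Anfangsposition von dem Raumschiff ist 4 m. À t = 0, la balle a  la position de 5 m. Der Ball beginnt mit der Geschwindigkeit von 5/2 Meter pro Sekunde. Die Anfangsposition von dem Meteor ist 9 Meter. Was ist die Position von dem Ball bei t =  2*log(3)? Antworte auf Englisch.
To find the answer, we compute 4 antiderivatives of s(t) = 5·exp(t/2)/16. Taking ∫s(t)dt and applying j(0) = 5/8, we find j(t) = 5·exp(t/2)/8. The integral of jerk is acceleration. Using a(0) = 5/4, we get a(t) = 5·exp(t/2)/4. Finding the antiderivative of a(t) and using v(0) = 5/2: v(t) = 5·exp(t/2)/2. Integrating velocity and using the initial condition x(0) = 5, we get x(t) = 5·exp(t/2). Using x(t) = 5·exp(t/2) and substituting t = 2*log(3), we find x = 15.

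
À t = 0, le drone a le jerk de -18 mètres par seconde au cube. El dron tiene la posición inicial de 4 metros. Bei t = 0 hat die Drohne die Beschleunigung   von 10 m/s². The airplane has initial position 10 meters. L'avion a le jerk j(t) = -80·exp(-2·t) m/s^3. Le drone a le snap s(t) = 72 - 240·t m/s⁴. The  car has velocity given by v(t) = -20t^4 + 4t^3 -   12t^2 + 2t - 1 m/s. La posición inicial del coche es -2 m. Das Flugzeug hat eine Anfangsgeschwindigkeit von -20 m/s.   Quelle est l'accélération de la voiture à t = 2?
Nous devons dériver notre équation de la vitesse v(t) = -20·t^4 + 4·t^3 - 12·t^2 + 2·t - 1 1 fois. En prenant d/dt de v(t), nous trouvons a(t) = -80·t^3 + 12·t^2 - 24·t + 2. De l'équation de l'accélération a(t) = -80·t^3 + 12·t^2 - 24·t + 2, nous substituons t = 2 pour obtenir a = -638.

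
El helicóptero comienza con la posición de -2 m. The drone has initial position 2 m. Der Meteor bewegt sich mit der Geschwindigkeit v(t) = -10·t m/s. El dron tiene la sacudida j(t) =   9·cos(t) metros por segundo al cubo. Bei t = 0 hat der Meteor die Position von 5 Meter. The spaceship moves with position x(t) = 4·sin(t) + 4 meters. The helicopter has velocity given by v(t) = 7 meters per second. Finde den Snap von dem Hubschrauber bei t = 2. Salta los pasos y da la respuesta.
Der Snap bei t = 2 ist s = 0.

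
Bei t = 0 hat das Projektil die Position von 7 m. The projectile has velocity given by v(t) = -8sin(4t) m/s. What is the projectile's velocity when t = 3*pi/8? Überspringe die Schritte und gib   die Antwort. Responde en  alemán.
Die Antwort ist 8.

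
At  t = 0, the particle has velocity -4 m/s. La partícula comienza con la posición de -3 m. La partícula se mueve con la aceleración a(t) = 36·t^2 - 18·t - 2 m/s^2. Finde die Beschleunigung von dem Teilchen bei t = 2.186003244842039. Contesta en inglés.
We have acceleration a(t) = 36·t^2 - 18·t - 2. Substituting t = 2.186003244842039: a(2.186003244842039) = 130.681908305401.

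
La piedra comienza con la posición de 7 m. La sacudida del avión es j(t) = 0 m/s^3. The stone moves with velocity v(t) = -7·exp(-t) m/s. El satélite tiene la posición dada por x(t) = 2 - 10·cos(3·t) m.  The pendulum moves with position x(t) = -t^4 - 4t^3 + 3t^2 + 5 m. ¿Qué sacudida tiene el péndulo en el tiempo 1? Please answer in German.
Wir müssen unsere Gleichung für die Position x(t) = -t^4 - 4·t^3 + 3·t^2 + 5 3-mal ableiten. Die Ableitung von der Position ergibt die Geschwindigkeit: v(t) = -4·t^3 - 12·t^2 + 6·t. Durch Ableiten von der Geschwindigkeit erhalten wir die Beschleunigung: a(t) = -12·t^2 - 24·t + 6. Durch Ableiten von der Beschleunigung erhalten wir den Ruck: j(t) = -24·t - 24. Mit j(t) = -24·t - 24 und Einsetzen von t = 1, finden wir j = -48.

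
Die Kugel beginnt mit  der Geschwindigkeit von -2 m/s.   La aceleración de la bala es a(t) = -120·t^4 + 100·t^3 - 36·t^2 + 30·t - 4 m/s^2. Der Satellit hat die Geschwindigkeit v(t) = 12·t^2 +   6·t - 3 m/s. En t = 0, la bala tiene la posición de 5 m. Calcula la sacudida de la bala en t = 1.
Para resolver esto, necesitamos tomar 1 derivada de nuestra ecuación de la aceleración a(t) = -120·t^4 + 100·t^3 - 36·t^2 + 30·t - 4. Tomando d/dt de a(t), encontramos j(t) = -480·t^3 + 300·t^2 - 72·t + 30. Tenemos la sacudida j(t) = -480·t^3 + 300·t^2 - 72·t + 30. Sustituyendo t = 1: j(1) = -222.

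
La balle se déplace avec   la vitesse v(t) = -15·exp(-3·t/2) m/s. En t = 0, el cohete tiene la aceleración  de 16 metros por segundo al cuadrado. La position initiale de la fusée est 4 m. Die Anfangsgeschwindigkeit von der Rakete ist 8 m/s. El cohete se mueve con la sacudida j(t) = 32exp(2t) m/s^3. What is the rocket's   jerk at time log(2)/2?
We have jerk j(t) = 32·exp(2·t). Substituting t = log(2)/2: j(log(2)/2) = 64.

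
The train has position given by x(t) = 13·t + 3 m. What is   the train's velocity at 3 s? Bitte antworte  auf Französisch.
Nous devons dériver notre équation de la position x(t) = 13·t + 3 1 fois. La dérivée de la position donne la vitesse: v(t) = 13. En utilisant v(t) = 13 et en substituant t = 3, nous trouvons v = 13.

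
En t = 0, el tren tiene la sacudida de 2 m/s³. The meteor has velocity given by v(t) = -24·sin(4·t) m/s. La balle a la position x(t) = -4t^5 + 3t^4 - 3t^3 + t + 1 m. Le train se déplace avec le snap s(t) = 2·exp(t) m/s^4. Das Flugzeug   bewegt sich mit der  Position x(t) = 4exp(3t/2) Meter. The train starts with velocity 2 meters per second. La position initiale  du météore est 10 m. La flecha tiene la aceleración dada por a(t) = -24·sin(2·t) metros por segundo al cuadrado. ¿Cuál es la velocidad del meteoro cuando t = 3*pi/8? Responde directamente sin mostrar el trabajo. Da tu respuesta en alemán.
Die Antwort ist 24.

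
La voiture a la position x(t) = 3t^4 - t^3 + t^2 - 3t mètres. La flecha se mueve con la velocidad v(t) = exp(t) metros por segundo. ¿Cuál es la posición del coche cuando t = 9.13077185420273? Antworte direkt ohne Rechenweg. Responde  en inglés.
The position at t = 9.13077185420273 is x = 20146.9053961940.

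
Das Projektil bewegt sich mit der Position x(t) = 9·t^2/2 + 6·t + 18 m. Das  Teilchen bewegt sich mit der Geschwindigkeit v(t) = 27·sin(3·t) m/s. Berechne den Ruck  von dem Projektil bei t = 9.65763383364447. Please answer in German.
Um dies zu lösen, müssen wir 3 Ableitungen unserer Gleichung für die Position x(t) = 9·t^2/2 + 6·t + 18 nehmen. Die Ableitung von der Position ergibt die Geschwindigkeit: v(t) = 9·t + 6. Durch Ableiten von der Geschwindigkeit erhalten wir die Beschleunigung: a(t) = 9. Die Ableitung von der Beschleunigung ergibt den Ruck: j(t) = 0. Wir haben den Ruck j(t) = 0. Durch Einsetzen von t = 9.65763383364447: j(9.65763383364447) = 0.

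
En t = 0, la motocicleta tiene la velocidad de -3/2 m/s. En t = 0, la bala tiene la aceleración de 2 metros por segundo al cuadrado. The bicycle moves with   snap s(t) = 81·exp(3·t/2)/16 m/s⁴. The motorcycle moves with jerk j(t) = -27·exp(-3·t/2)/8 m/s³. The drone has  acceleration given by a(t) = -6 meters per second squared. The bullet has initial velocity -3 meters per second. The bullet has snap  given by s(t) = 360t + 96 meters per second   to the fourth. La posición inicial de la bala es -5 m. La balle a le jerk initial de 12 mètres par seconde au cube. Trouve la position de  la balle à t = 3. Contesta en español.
Partiendo del snap s(t) = 360·t + 96, tomamos 4 integrales. Integrando el snap y usando la condición inicial j(0) = 12, obtenemos j(t) = 180·t^2 + 96·t + 12. La antiderivada de la sacudida es la aceleración. Usando a(0) = 2, obtenemos a(t) = 60·t^3 + 48·t^2 + 12·t + 2. La antiderivada de la aceleración es la velocidad. Usando v(0) = -3, obtenemos v(t) = 15·t^4 + 16·t^3 + 6·t^2 + 2·t - 3. Tomando ∫v(t)dt y aplicando x(0) = -5, encontramos x(t) = 3·t^5 + 4·t^4 + 2·t^3 + t^2 - 3·t - 5. Tenemos la posición x(t) = 3·t^5 + 4·t^4 + 2·t^3 + t^2 - 3·t - 5. Sustituyendo t = 3: x(3) = 1102.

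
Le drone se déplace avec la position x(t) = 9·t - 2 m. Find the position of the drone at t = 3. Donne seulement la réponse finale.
The position at t = 3 is x = 25.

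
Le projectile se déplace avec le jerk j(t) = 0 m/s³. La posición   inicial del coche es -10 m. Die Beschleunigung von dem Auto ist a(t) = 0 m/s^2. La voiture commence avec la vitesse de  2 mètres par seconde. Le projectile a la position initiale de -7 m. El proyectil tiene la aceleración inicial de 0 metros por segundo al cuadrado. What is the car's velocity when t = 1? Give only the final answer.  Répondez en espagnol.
La respuesta es 2.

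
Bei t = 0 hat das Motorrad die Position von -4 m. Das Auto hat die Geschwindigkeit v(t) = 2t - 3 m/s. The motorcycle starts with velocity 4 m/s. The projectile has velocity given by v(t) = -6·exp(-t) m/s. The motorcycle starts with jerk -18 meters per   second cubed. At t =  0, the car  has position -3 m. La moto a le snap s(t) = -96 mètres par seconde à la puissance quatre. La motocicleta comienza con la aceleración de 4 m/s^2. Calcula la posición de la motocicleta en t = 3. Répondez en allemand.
Ausgehend von dem Snap s(t) = -96, nehmen wir 4 Stammfunktionen. Das Integral von dem Snap, mit j(0) = -18, ergibt den Ruck: j(t) = -96·t - 18. Mit ∫j(t)dt und Anwendung von a(0) = 4, finden wir a(t) = -48·t^2 - 18·t + 4. Mit ∫a(t)dt und Anwendung von v(0) = 4, finden wir v(t) = -16·t^3 - 9·t^2 + 4·t + 4. Die Stammfunktion von der Geschwindigkeit, mit x(0) = -4, ergibt die Position: x(t) = -4·t^4 - 3·t^3 + 2·t^2 + 4·t - 4. Wir haben die Position x(t) = -4·t^4 - 3·t^3 + 2·t^2 + 4·t - 4. Durch Einsetzen von t = 3: x(3) = -379.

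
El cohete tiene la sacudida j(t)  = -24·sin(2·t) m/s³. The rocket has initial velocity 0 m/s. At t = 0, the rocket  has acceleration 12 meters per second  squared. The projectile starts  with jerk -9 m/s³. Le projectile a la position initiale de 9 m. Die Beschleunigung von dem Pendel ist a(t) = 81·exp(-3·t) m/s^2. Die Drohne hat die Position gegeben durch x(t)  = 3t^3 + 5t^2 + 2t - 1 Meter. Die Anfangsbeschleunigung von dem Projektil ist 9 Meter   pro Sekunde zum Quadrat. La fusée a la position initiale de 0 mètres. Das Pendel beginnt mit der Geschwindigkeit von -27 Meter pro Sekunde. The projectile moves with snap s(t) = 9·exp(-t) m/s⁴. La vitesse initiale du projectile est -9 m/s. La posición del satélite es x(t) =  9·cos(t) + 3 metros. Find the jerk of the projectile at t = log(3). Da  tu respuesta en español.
Necesitamos integrar nuestra ecuación del snap s(t) = 9·exp(-t) 1 vez. La antiderivada del snap, con j(0) = -9, da la sacudida: j(t) = -9·exp(-t). Usando j(t) = -9·exp(-t) y sustituyendo t = log(3), encontramos j = -3.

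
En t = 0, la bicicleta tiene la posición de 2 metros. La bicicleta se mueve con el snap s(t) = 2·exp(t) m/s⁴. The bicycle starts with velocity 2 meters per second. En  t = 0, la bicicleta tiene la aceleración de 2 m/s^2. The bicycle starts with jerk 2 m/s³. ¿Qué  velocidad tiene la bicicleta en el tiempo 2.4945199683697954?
Para resolver esto, necesitamos tomar 3 integrales de nuestra ecuación del snap s(t) = 2·exp(t). Tomando ∫s(t)dt y aplicando j(0) = 2, encontramos j(t) = 2·exp(t). La integral de la sacudida, con a(0) = 2, da la aceleración: a(t) = 2·exp(t). La antiderivada de la aceleración es la velocidad. Usando v(0) = 2, obtenemos v(t) = 2·exp(t). Usando v(t) = 2·exp(t) y sustituyendo t = 2.4945199683697954, encontramos v = 24.2318321989438.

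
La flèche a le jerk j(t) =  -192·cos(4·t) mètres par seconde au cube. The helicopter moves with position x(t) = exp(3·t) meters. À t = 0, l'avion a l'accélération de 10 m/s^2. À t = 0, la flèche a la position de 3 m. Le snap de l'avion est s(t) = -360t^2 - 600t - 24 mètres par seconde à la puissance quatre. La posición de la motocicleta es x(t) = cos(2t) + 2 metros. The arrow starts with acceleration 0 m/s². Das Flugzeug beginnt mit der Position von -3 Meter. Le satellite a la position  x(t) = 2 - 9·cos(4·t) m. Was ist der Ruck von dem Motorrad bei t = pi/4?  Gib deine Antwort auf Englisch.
Starting from position x(t) = cos(2·t) + 2, we take 3 derivatives. The derivative of position gives velocity: v(t) = -2·sin(2·t). Differentiating velocity, we get acceleration: a(t) = -4·cos(2·t). Differentiating acceleration, we get jerk: j(t) = 8·sin(2·t). From the given jerk equation j(t) = 8·sin(2·t), we substitute t = pi/4 to get j = 8.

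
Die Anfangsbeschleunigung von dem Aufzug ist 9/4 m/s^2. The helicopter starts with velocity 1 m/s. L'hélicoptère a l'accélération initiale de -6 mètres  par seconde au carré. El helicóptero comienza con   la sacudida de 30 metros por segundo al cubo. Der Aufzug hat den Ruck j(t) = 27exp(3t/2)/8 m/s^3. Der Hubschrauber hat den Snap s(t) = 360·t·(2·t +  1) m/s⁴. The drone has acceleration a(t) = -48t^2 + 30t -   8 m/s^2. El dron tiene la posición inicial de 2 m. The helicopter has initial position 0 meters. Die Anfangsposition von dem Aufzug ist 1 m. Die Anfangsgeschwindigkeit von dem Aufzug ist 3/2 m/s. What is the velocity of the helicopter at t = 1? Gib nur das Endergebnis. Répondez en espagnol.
La respuesta es 37.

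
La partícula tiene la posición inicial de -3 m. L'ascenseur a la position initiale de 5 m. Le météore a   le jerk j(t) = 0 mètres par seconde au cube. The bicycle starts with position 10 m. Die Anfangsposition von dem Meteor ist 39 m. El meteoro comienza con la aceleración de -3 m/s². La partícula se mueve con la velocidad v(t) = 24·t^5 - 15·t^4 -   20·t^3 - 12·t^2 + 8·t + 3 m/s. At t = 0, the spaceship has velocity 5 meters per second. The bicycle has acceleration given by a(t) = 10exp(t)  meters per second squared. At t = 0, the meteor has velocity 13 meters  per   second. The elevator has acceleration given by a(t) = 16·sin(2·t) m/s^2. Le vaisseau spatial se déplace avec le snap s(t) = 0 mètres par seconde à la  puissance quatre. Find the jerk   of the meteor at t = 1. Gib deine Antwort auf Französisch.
Nous avons le jerk j(t) = 0. En substituant t = 1: j(1) = 0.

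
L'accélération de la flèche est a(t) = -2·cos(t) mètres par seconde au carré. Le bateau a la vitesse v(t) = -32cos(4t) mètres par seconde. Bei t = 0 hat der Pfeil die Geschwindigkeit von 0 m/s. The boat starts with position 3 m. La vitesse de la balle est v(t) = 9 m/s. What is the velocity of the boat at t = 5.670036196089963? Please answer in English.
We have velocity v(t) = -32·cos(4·t). Substituting t = 5.670036196089963: v(5.670036196089963) = 24.7003064475240.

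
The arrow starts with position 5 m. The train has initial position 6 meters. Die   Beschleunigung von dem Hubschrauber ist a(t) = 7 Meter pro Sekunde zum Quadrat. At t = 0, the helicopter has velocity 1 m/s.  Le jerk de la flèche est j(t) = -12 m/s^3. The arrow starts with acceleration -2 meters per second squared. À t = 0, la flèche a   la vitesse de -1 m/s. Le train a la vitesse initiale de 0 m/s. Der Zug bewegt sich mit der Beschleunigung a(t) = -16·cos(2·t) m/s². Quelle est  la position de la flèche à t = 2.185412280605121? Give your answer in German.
Wir müssen unsere Gleichung für den Ruck j(t) = -12 3-mal integrieren. Mit ∫j(t)dt und Anwendung von a(0) = -2, finden wir a(t) = -12·t - 2. Mit ∫a(t)dt und Anwendung von v(0) = -1, finden wir v(t) = -6·t^2 - 2·t - 1. Durch Integration von der Geschwindigkeit und Verwendung der Anfangsbedingung x(0) = 5, erhalten wir x(t) = -2·t^3 - t^2 - t + 5. Mit x(t) = -2·t^3 - t^2 - t + 5 und Einsetzen von t = 2.185412280605121, finden wir x = -22.8366145175730.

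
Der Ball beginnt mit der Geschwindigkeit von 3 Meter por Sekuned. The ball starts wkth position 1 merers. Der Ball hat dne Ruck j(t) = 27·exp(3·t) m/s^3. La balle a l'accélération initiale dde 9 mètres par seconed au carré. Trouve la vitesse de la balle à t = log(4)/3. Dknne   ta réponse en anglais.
Starting from jerk j(t) = 27·exp(3·t), we take 2 antiderivatives. Integrating jerk and using the initial condition a(0) = 9, we get a(t) = 9·exp(3·t). Taking ∫a(t)dt and applying v(0) = 3, we find v(t) = 3·exp(3·t). Using v(t) = 3·exp(3·t) and substituting t = log(4)/3, we find v = 12.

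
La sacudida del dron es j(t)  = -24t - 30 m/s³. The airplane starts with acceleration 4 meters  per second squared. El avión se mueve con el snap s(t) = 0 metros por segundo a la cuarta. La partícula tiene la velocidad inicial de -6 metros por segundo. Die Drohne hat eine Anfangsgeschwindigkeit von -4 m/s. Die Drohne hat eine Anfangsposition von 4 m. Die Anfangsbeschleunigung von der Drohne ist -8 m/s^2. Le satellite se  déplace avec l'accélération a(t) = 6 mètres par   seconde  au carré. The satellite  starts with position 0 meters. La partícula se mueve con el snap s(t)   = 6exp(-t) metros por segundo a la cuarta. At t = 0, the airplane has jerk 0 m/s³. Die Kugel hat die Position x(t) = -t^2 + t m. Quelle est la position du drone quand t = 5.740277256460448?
En partant du jerk j(t) = -24·t - 30, nous prenons 3 intégrales. L'intégrale du jerk est l'accélération. En utilisant a(0) = -8, nous obtenons a(t) = -12·t^2 - 30·t - 8. En intégrant l'accélération et en utilisant la condition initiale v(0) = -4, nous obtenons v(t) = -4·t^3 - 15·t^2 - 8·t - 4. En prenant ∫v(t)dt et en appliquant x(0) = 4, nous trouvons x(t) = -t^4 - 5·t^3 - 4·t^2 - 4·t + 4. De l'équation de la position x(t) = -t^4 - 5·t^3 - 4·t^2 - 4·t + 4, nous substituons t = 5.740277256460448 pour obtenir x = -2182.25149065645.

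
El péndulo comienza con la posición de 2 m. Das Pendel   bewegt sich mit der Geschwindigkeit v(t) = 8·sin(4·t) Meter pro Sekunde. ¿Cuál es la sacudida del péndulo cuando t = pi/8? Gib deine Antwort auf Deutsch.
Ausgehend von der Geschwindigkeit v(t) = 8·sin(4·t), nehmen wir 2 Ableitungen. Mit d/dt von v(t) finden wir a(t) = 32·cos(4·t). Durch Ableiten von der Beschleunigung erhalten wir den Ruck: j(t) = -128·sin(4·t). Wir haben den Ruck j(t) = -128·sin(4·t). Durch Einsetzen von t = pi/8: j(pi/8) = -128.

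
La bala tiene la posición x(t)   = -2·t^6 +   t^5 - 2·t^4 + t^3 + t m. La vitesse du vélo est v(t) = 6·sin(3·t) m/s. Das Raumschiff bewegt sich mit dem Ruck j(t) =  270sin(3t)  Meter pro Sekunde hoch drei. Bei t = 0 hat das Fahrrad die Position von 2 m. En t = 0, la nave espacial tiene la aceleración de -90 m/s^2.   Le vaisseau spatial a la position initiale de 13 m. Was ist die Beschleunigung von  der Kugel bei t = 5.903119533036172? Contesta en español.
Partiendo de la posición x(t) = -2·t^6 + t^5 - 2·t^4 + t^3 + t, tomamos 2 derivadas. Derivando la posición, obtenemos la velocidad: v(t) = -12·t^5 + 5·t^4 - 8·t^3 + 3·t^2 + 1. La derivada de la velocidad da la aceleración: a(t) = -60·t^4 + 20·t^3 - 24·t^2 + 6·t. Usando a(t) = -60·t^4 + 20·t^3 - 24·t^2 + 6·t y sustituyendo t = 5.903119533036172, encontramos a = -69544.8588380520.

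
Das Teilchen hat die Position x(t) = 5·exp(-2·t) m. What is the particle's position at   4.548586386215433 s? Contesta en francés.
En utilisant x(t) = 5·exp(-2·t) et en substituant t = 4.548586386215433, nous trouvons x = 0.000559909799238680.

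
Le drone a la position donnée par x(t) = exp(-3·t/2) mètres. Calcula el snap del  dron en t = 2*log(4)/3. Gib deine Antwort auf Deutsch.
Um dies zu lösen, müssen wir 4 Ableitungen unserer Gleichung für die Position x(t) = exp(-3·t/2) nehmen. Durch Ableiten von der Position erhalten wir die Geschwindigkeit: v(t) = -3·exp(-3·t/2)/2. Mit d/dt von v(t) finden wir a(t) = 9·exp(-3·t/2)/4. Durch Ableiten von der Beschleunigung erhalten wir den Ruck: j(t) = -27·exp(-3·t/2)/8. Durch Ableiten von dem Ruck erhalten wir den Snap: s(t) = 81·exp(-3·t/2)/16. Wir haben den Snap s(t) = 81·exp(-3·t/2)/16. Durch Einsetzen von t = 2*log(4)/3: s(2*log(4)/3) = 81/64.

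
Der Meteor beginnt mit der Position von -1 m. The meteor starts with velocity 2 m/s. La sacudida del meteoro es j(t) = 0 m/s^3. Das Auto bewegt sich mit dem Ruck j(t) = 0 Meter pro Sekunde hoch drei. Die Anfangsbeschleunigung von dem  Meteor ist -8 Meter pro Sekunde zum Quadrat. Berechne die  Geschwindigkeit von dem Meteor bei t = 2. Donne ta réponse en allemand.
Ausgehend von dem Ruck j(t) = 0, nehmen wir 2 Integrale. Die Stammfunktion von dem Ruck ist die Beschleunigung. Mit a(0) = -8 erhalten wir a(t) = -8. Die Stammfunktion von der Beschleunigung ist die Geschwindigkeit. Mit v(0) = 2 erhalten wir v(t) = 2 - 8·t. Mit v(t) = 2 - 8·t und Einsetzen von t = 2, finden wir v = -14.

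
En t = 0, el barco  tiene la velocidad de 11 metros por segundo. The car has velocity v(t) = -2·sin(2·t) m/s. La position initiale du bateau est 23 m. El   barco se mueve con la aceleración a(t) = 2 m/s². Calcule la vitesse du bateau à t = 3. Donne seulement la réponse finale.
À t = 3, v = 17.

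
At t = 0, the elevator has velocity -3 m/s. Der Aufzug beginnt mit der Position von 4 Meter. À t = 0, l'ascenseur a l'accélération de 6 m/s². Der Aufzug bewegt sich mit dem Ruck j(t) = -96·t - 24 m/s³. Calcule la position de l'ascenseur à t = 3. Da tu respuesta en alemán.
Wir müssen die Stammfunktion unserer Gleichung für den Ruck j(t) = -96·t - 24 3-mal finden. Die Stammfunktion von dem Ruck ist die Beschleunigung. Mit a(0) = 6 erhalten wir a(t) = -48·t^2 - 24·t + 6. Die Stammfunktion von der Beschleunigung, mit v(0) = -3, ergibt die Geschwindigkeit: v(t) = -16·t^3 - 12·t^2 + 6·t - 3. Die Stammfunktion von der Geschwindigkeit, mit x(0) = 4, ergibt die Position: x(t) = -4·t^4 - 4·t^3 + 3·t^2 - 3·t + 4. Wir haben die Position x(t) = -4·t^4 - 4·t^3 + 3·t^2 - 3·t + 4. Durch Einsetzen von t = 3: x(3) = -410.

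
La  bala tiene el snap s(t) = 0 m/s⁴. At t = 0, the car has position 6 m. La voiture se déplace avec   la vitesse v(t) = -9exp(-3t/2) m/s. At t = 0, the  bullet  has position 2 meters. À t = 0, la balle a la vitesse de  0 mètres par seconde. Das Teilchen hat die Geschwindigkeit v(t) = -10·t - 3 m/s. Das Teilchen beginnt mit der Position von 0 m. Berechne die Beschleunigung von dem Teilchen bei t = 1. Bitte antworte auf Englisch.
To solve this, we need to take 1 derivative of our velocity equation v(t) = -10·t - 3. The derivative of velocity gives acceleration: a(t) = -10. We have acceleration a(t) = -10. Substituting t = 1: a(1) = -10.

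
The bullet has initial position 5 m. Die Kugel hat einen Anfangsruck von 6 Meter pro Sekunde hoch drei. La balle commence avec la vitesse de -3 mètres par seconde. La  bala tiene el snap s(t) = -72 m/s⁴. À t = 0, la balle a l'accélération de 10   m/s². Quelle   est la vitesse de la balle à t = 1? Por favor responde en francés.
Nous devons intégrer notre équation du snap s(t) = -72 3 fois. L'intégrale du snap, avec j(0) = 6, donne le jerk: j(t) = 6 - 72·t. En intégrant le jerk et en utilisant la condition initiale a(0) = 10, nous obtenons a(t) = -36·t^2 + 6·t + 10. La primitive de l'accélération, avec v(0) = -3, donne la vitesse: v(t) = -12·t^3 + 3·t^2 + 10·t - 3. Nous avons la vitesse v(t) = -12·t^3 + 3·t^2 + 10·t - 3. En substituant t = 1: v(1) = -2.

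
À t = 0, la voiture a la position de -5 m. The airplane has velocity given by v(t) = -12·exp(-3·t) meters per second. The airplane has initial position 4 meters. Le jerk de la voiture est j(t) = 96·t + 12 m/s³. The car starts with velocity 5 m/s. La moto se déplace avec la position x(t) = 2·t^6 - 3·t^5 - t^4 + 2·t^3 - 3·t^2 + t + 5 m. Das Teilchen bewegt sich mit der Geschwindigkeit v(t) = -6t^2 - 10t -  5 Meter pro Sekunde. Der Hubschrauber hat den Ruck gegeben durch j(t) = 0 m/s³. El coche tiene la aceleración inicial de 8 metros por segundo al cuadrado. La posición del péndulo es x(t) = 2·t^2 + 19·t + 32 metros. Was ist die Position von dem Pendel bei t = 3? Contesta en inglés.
Using x(t) = 2·t^2 + 19·t + 32 and substituting t = 3, we find x = 107.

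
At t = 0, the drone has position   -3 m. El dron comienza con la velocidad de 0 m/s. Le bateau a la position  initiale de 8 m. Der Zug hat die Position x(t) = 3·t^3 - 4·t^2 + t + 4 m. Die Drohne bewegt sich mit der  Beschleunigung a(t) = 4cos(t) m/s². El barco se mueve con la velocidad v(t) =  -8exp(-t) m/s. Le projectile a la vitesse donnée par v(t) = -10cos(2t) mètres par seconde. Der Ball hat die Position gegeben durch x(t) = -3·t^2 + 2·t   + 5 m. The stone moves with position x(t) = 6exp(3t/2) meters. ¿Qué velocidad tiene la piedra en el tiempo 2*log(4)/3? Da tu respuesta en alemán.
Ausgehend von der Position x(t) = 6·exp(3·t/2), nehmen wir 1 Ableitung. Die Ableitung von der Position ergibt die Geschwindigkeit: v(t) = 9·exp(3·t/2). Mit v(t) = 9·exp(3·t/2) und Einsetzen von t = 2*log(4)/3, finden wir v = 36.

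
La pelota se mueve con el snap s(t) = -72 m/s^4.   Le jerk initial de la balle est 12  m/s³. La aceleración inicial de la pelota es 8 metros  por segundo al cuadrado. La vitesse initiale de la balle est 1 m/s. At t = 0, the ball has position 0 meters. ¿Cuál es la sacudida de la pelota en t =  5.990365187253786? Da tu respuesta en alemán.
Um dies zu lösen, müssen wir 1 Stammfunktion unserer Gleichung für den Snap s(t) = -72 finden. Mit ∫s(t)dt und Anwendung von j(0) = 12, finden wir j(t) = 12 - 72·t. Aus der Gleichung für den Ruck j(t) = 12 - 72·t, setzen wir t = 5.990365187253786 ein und erhalten j = -419.306293482273.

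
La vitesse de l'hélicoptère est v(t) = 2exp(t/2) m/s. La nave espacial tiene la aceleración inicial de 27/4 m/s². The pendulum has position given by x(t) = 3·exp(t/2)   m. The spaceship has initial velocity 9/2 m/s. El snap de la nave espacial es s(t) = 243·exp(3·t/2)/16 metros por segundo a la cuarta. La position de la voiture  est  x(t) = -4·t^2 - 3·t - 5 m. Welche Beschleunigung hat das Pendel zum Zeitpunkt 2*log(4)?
Wir müssen unsere Gleichung für die Position x(t) = 3·exp(t/2) 2-mal ableiten. Mit d/dt von x(t) finden wir v(t) = 3·exp(t/2)/2. Durch Ableiten von der Geschwindigkeit erhalten wir die Beschleunigung: a(t) = 3·exp(t/2)/4. Mit a(t) = 3·exp(t/2)/4 und Einsetzen von t = 2*log(4), finden wir a = 3.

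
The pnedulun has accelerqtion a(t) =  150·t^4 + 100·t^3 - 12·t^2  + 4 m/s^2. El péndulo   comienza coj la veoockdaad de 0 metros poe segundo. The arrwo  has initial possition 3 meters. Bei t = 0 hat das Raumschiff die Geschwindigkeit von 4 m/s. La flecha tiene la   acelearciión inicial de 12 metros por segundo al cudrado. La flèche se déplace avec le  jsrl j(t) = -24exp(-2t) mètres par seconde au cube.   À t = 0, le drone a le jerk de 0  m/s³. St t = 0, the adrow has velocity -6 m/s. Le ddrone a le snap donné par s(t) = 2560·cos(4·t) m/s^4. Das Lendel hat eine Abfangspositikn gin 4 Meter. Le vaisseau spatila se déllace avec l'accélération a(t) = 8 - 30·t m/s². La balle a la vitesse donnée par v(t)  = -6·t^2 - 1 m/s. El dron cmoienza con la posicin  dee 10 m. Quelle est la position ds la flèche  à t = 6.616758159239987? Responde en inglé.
To find the answer, we compute 3 integrals of j(t) = -24·exp(-2·t). Finding the integral of j(t) and using a(0) = 12: a(t) = 12·exp(-2·t). Integrating acceleration and using the initial condition v(0) = -6, we get v(t) = -6·exp(-2·t). Finding the antiderivative of v(t) and using x(0) = 3: x(t) = 3·exp(-2·t). We have position x(t) = 3·exp(-2·t). Substituting t = 6.616758159239987: x(6.616758159239987) = 0.00000536881131900206.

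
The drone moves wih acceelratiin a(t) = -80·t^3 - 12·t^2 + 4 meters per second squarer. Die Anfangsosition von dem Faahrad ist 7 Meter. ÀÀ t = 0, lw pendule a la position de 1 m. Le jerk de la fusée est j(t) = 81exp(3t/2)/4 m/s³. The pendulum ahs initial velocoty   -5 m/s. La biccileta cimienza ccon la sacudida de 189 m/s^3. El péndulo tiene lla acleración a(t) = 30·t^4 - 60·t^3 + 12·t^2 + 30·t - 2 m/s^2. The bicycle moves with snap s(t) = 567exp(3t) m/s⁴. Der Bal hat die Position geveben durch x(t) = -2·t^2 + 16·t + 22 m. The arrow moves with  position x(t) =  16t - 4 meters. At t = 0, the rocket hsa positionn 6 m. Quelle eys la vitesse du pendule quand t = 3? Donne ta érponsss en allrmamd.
Wir müssen die Stammfunktion unserer Gleichung für die Beschleunigung a(t) = 30·t^4 - 60·t^3 + 12·t^2 + 30·t - 2 1-mal finden. Durch Integration von der Beschleunigung und Verwendung der Anfangsbedingung v(0) = -5, erhalten wir v(t) = 6·t^5 - 15·t^4 + 4·t^3 + 15·t^2 - 2·t - 5. Aus der Gleichung für die Geschwindigkeit v(t) = 6·t^5 - 15·t^4 + 4·t^3 + 15·t^2 - 2·t - 5, setzen wir t = 3 ein und erhalten v = 475.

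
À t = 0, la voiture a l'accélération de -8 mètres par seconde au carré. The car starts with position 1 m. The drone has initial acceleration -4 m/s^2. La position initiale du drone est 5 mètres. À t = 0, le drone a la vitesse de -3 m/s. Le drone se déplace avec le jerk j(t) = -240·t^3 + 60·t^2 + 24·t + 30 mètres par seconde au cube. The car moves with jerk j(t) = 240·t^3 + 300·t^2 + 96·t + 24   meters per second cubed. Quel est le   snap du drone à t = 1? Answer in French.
En partant du jerk j(t) = -240·t^3 + 60·t^2 + 24·t + 30, nous prenons 1 dérivée. La dérivée du jerk donne le snap: s(t) = -720·t^2 + 120·t + 24. En utilisant s(t) = -720·t^2 + 120·t + 24 et en substituant t = 1, nous trouvons s = -576.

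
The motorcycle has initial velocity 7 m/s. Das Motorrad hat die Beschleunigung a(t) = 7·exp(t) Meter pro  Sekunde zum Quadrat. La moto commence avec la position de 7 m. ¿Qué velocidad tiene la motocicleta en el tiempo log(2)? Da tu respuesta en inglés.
Starting from acceleration a(t) = 7·exp(t), we take 1 antiderivative. The integral of acceleration is velocity. Using v(0) = 7, we get v(t) = 7·exp(t). We have velocity v(t) = 7·exp(t). Substituting t = log(2): v(log(2)) = 14.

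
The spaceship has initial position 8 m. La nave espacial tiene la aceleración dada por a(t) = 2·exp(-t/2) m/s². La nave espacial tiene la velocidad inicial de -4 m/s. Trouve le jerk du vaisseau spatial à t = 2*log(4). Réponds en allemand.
Ausgehend von der Beschleunigung a(t) = 2·exp(-t/2), nehmen wir 1 Ableitung. Mit d/dt von a(t) finden wir j(t) = -exp(-t/2). Mit j(t) = -exp(-t/2) und Einsetzen von t = 2*log(4), finden wir j = -1/4.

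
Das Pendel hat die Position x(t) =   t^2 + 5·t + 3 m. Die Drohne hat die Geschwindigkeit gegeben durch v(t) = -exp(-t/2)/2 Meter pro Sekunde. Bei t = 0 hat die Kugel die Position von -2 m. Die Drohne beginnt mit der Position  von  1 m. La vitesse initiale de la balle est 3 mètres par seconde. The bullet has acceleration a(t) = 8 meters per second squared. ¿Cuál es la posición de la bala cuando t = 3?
Debemos encontrar la integral de nuestra ecuación de la aceleración a(t) = 8 2 veces. La integral de la aceleración, con v(0) = 3, da la velocidad: v(t) = 8·t + 3. La antiderivada de la velocidad es la posición. Usando x(0) = -2, obtenemos x(t) = 4·t^2 + 3·t - 2. De la ecuación de la posición x(t) = 4·t^2 + 3·t - 2, sustituimos t = 3 para obtener x = 43.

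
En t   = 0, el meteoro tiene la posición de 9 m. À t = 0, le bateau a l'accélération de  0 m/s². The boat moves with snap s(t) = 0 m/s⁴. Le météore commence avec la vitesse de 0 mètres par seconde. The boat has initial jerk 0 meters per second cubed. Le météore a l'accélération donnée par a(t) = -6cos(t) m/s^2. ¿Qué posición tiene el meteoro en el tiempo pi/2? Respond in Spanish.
Partiendo de la aceleración a(t) = -6·cos(t), tomamos 2 antiderivadas. La antiderivada de la aceleración es la velocidad. Usando v(0) = 0, obtenemos v(t) = -6·sin(t). La antiderivada de la velocidad, con x(0) = 9, da la posición: x(t) = 6·cos(t) + 3. Tenemos la posición x(t) = 6·cos(t) + 3. Sustituyendo t = pi/2: x(pi/2) = 3.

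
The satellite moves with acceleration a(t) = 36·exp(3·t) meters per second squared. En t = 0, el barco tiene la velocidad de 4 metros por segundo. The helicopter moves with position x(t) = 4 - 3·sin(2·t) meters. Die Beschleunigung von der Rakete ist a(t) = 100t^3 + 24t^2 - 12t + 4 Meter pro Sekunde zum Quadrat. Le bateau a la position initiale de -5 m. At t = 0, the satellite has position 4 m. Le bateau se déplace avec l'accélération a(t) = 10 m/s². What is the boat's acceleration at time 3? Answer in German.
Wir haben die Beschleunigung a(t) = 10. Durch Einsetzen von t = 3: a(3) = 10.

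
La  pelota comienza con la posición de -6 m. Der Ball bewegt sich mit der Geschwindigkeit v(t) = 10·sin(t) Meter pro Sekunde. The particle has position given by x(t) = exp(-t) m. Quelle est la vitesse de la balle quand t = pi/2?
Nous avons la vitesse v(t) = 10·sin(t). En substituant t = pi/2: v(pi/2) = 10.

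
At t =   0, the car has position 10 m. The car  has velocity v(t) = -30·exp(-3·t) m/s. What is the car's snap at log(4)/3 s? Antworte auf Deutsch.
Um dies zu lösen, müssen wir 3 Ableitungen unserer Gleichung für die Geschwindigkeit v(t) = -30·exp(-3·t) nehmen. Mit d/dt von v(t) finden wir a(t) = 90·exp(-3·t). Mit d/dt von a(t) finden wir j(t) = -270·exp(-3·t). Durch Ableiten von dem Ruck erhalten wir den Snap: s(t) = 810·exp(-3·t). Mit s(t) = 810·exp(-3·t) und Einsetzen von t = log(4)/3, finden wir s = 405/2.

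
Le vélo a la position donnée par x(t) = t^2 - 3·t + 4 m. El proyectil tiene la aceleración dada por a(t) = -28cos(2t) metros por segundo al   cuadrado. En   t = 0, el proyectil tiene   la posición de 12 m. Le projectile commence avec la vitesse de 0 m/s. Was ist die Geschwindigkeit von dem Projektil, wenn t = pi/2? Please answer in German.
Ausgehend von der Beschleunigung a(t) = -28·cos(2·t), nehmen wir 1 Stammfunktion. Mit ∫a(t)dt und Anwendung von v(0) = 0, finden wir v(t) = -14·sin(2·t). Aus der Gleichung für die Geschwindigkeit v(t) = -14·sin(2·t), setzen wir t = pi/2 ein und erhalten v = 0.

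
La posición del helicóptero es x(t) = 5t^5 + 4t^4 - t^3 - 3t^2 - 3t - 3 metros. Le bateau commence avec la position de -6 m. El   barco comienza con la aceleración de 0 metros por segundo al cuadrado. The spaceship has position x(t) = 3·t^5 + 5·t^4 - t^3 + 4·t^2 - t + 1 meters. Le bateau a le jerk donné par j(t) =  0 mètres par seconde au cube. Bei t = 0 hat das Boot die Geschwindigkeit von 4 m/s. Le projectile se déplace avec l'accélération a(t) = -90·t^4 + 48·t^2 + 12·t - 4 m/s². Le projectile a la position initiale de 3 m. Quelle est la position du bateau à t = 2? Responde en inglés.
To solve this, we need to take 3 antiderivatives of our jerk equation j(t) = 0. Taking ∫j(t)dt and applying a(0) = 0, we find a(t) = 0. Integrating acceleration and using the initial condition v(0) = 4, we get v(t) = 4. Integrating velocity and using the initial condition x(0) = -6, we get x(t) = 4·t - 6. Using x(t) = 4·t - 6 and substituting t = 2, we find x = 2.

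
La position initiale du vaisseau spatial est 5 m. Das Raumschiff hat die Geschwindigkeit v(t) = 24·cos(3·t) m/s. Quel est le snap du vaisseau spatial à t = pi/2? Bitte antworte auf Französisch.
Pour résoudre ceci, nous devons prendre 3 dérivées de notre équation de la vitesse v(t) = 24·cos(3·t). En dérivant la vitesse, nous obtenons l'accélération: a(t) = -72·sin(3·t). La dérivée de l'accélération donne le jerk: j(t) = -216·cos(3·t). La dérivée du jerk donne le snap: s(t) = 648·sin(3·t). Nous avons le snap s(t) = 648·sin(3·t). En substituant t = pi/2: s(pi/2) = -648.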